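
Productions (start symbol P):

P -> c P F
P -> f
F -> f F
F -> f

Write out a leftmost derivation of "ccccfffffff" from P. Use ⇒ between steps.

P ⇒ cPF ⇒ ccPFF ⇒ cccPFFF ⇒ ccccPFFFF ⇒ ccccfFFFF ⇒ ccccffFFF ⇒ ccccfffFF ⇒ ccccffffFF ⇒ ccccfffffFF ⇒ ccccffffffF ⇒ ccccfffffff

P ⇒ cPF   [P -> c P F]
cPF ⇒ ccPFF   [P -> c P F]
ccPFF ⇒ cccPFFF   [P -> c P F]
cccPFFF ⇒ ccccPFFFF   [P -> c P F]
ccccPFFFF ⇒ ccccfFFFF   [P -> f]
ccccfFFFF ⇒ ccccffFFF   [F -> f]
ccccffFFF ⇒ ccccfffFF   [F -> f]
ccccfffFF ⇒ ccccffffFF   [F -> f F]
ccccffffFF ⇒ ccccfffffFF   [F -> f F]
ccccfffffFF ⇒ ccccffffffF   [F -> f]
ccccffffffF ⇒ ccccfffffff   [F -> f]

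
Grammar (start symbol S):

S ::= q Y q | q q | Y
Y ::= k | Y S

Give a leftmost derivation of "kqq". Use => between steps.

S => Y   [S ::= Y]
Y => YS   [Y ::= Y S]
YS => kS   [Y ::= k]
kS => kqq   [S ::= q q]

S => Y => YS => kS => kqq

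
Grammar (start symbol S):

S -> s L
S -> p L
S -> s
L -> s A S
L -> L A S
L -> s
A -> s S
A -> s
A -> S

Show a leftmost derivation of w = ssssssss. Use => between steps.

S=>sL=>sLAS=>sLASAS=>ssASASAS=>sssSASAS=>ssssASAS=>sssssSAS=>ssssssAS=>sssssssS=>ssssssss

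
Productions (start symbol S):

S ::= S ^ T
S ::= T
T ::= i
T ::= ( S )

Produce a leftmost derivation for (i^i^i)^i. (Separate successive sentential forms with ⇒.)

S⇒S^T⇒T^T⇒(S)^T⇒(S^T)^T⇒(S^T^T)^T⇒(T^T^T)^T⇒(i^T^T)^T⇒(i^i^T)^T⇒(i^i^i)^T⇒(i^i^i)^i

S ⇒ S^T   [S ::= S ^ T]
S^T ⇒ T^T   [S ::= T]
T^T ⇒ (S)^T   [T ::= ( S )]
(S)^T ⇒ (S^T)^T   [S ::= S ^ T]
(S^T)^T ⇒ (S^T^T)^T   [S ::= S ^ T]
(S^T^T)^T ⇒ (T^T^T)^T   [S ::= T]
(T^T^T)^T ⇒ (i^T^T)^T   [T ::= i]
(i^T^T)^T ⇒ (i^i^T)^T   [T ::= i]
(i^i^T)^T ⇒ (i^i^i)^T   [T ::= i]
(i^i^i)^T ⇒ (i^i^i)^i   [T ::= i]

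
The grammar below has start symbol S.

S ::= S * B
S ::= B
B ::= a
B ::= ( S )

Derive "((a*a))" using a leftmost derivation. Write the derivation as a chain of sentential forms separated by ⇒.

S⇒B⇒(S)⇒(B)⇒((S))⇒((S*B))⇒((B*B))⇒((a*B))⇒((a*a))

S ⇒ B   [S ::= B]
B ⇒ (S)   [B ::= ( S )]
(S) ⇒ (B)   [S ::= B]
(B) ⇒ ((S))   [B ::= ( S )]
((S)) ⇒ ((S*B))   [S ::= S * B]
((S*B)) ⇒ ((B*B))   [S ::= B]
((B*B)) ⇒ ((a*B))   [B ::= a]
((a*B)) ⇒ ((a*a))   [B ::= a]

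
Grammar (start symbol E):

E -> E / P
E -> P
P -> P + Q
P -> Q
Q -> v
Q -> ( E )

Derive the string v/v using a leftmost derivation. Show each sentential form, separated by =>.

E => E/P => P/P => Q/P => v/P => v/Q => v/v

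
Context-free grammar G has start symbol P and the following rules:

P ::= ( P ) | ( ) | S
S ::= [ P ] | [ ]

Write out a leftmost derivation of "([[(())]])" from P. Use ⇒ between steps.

P ⇒ (P) ⇒ (S) ⇒ ([P]) ⇒ ([S]) ⇒ ([[P]]) ⇒ ([[(P)]]) ⇒ ([[(())]])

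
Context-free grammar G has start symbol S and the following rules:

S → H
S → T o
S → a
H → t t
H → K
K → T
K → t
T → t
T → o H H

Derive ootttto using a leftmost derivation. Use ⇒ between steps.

S ⇒ To ⇒ oHHo ⇒ oKHo ⇒ oTHo ⇒ ooHHHo ⇒ ooKHHo ⇒ ootHHo ⇒ ootKHo ⇒ oottHo ⇒ ootttto

S ⇒ To   [S → T o]
To ⇒ oHHo   [T → o H H]
oHHo ⇒ oKHo   [H → K]
oKHo ⇒ oTHo   [K → T]
oTHo ⇒ ooHHHo   [T → o H H]
ooHHHo ⇒ ooKHHo   [H → K]
ooKHHo ⇒ ootHHo   [K → t]
ootHHo ⇒ ootKHo   [H → K]
ootKHo ⇒ oottHo   [K → t]
oottHo ⇒ ootttto   [H → t t]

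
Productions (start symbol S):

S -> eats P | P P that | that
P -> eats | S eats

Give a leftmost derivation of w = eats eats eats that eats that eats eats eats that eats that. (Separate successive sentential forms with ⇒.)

S ⇒ P P that ⇒ S eats P that ⇒ P P that eats P that ⇒ S eats P that eats P that ⇒ eats P eats P that eats P that ⇒ eats eats eats P that eats P that ⇒ eats eats eats S eats that eats P that ⇒ eats eats eats that eats that eats P that ⇒ eats eats eats that eats that eats S eats that ⇒ eats eats eats that eats that eats P P that eats that ⇒ eats eats eats that eats that eats eats P that eats that ⇒ eats eats eats that eats that eats eats eats that eats that

S ⇒ P P that   [S -> P P that]
P P that ⇒ S eats P that   [P -> S eats]
S eats P that ⇒ P P that eats P that   [S -> P P that]
P P that eats P that ⇒ S eats P that eats P that   [P -> S eats]
S eats P that eats P that ⇒ eats P eats P that eats P that   [S -> eats P]
eats P eats P that eats P that ⇒ eats eats eats P that eats P that   [P -> eats]
eats eats eats P that eats P that ⇒ eats eats eats S eats that eats P that   [P -> S eats]
eats eats eats S eats that eats P that ⇒ eats eats eats that eats that eats P that   [S -> that]
eats eats eats that eats that eats P that ⇒ eats eats eats that eats that eats S eats that   [P -> S eats]
eats eats eats that eats that eats S eats that ⇒ eats eats eats that eats that eats P P that eats that   [S -> P P that]
eats eats eats that eats that eats P P that eats that ⇒ eats eats eats that eats that eats eats P that eats that   [P -> eats]
eats eats eats that eats that eats eats P that eats that ⇒ eats eats eats that eats that eats eats eats that eats that   [P -> eats]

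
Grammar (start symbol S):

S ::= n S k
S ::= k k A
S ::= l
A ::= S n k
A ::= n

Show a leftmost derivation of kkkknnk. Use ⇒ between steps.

S ⇒ kkA ⇒ kkSnk ⇒ kkkkAnk ⇒ kkkknnk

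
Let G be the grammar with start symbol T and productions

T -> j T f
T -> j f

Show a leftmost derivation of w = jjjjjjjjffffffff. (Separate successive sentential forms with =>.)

T => jTf => jjTff => jjjTfff => jjjjTffff => jjjjjTfffff => jjjjjjTffffff => jjjjjjjTfffffff => jjjjjjjjffffffff

T => jTf   [T -> j T f]
jTf => jjTff   [T -> j T f]
jjTff => jjjTfff   [T -> j T f]
jjjTfff => jjjjTffff   [T -> j T f]
jjjjTffff => jjjjjTfffff   [T -> j T f]
jjjjjTfffff => jjjjjjTffffff   [T -> j T f]
jjjjjjTffffff => jjjjjjjTfffffff   [T -> j T f]
jjjjjjjTfffffff => jjjjjjjjffffffff   [T -> j f]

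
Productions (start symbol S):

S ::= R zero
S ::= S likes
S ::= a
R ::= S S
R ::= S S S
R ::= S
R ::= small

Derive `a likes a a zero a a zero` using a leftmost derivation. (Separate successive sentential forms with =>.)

S => R zero => S S S zero => R zero S S zero => S S S zero S S zero => S likes S S zero S S zero => a likes S S zero S S zero => a likes a S zero S S zero => a likes a a zero S S zero => a likes a a zero a S zero => a likes a a zero a a zero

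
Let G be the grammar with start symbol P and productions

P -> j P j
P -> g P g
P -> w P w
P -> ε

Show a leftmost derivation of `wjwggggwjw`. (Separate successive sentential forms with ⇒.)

P ⇒ wPw ⇒ wjPjw ⇒ wjwPwjw ⇒ wjwgPgwjw ⇒ wjwggPggwjw ⇒ wjwggggwjw

P ⇒ wPw   [P -> w P w]
wPw ⇒ wjPjw   [P -> j P j]
wjPjw ⇒ wjwPwjw   [P -> w P w]
wjwPwjw ⇒ wjwgPgwjw   [P -> g P g]
wjwgPgwjw ⇒ wjwggPggwjw   [P -> g P g]
wjwggPggwjw ⇒ wjwggggwjw   [P -> ε]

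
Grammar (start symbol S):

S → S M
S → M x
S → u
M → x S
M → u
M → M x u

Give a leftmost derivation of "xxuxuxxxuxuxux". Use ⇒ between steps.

S ⇒ Mx ⇒ xSx ⇒ xSMx ⇒ xMxMx ⇒ xxSxMx ⇒ xxMxxMx ⇒ xxMxuxxMx ⇒ xxuxuxxMx ⇒ xxuxuxxMxux ⇒ xxuxuxxMxuxux ⇒ xxuxuxxxSxuxux ⇒ xxuxuxxxuxuxux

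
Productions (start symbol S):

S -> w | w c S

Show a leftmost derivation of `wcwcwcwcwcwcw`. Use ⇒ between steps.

S ⇒ wcS ⇒ wcwcS ⇒ wcwcwcS ⇒ wcwcwcwcS ⇒ wcwcwcwcwcS ⇒ wcwcwcwcwcwcS ⇒ wcwcwcwcwcwcw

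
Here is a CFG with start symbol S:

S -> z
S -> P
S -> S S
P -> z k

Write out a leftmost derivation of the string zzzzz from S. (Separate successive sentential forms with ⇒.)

S ⇒ SS   [S -> S S]
SS ⇒ SSS   [S -> S S]
SSS ⇒ SSSS   [S -> S S]
SSSS ⇒ SSSSS   [S -> S S]
SSSSS ⇒ zSSSS   [S -> z]
zSSSS ⇒ zzSSS   [S -> z]
zzSSS ⇒ zzzSS   [S -> z]
zzzSS ⇒ zzzzS   [S -> z]
zzzzS ⇒ zzzzz   [S -> z]

S ⇒ SS ⇒ SSS ⇒ SSSS ⇒ SSSSS ⇒ zSSSS ⇒ zzSSS ⇒ zzzSS ⇒ zzzzS ⇒ zzzzz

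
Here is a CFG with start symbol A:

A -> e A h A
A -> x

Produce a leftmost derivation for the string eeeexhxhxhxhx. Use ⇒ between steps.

A⇒eAhA⇒eeAhAhA⇒eeeAhAhAhA⇒eeeeAhAhAhAhA⇒eeeexhAhAhAhA⇒eeeexhxhAhAhA⇒eeeexhxhxhAhA⇒eeeexhxhxhxhA⇒eeeexhxhxhxhx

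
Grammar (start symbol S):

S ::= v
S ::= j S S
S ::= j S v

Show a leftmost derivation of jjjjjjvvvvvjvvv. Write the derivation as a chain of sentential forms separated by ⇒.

S ⇒ jSv ⇒ jjSSv ⇒ jjjSvSv ⇒ jjjjSvvSv ⇒ jjjjjSvvvSv ⇒ jjjjjjSvvvvSv ⇒ jjjjjjvvvvvSv ⇒ jjjjjjvvvvvjSvv ⇒ jjjjjjvvvvvjvvv

S ⇒ jSv   [S ::= j S v]
jSv ⇒ jjSSv   [S ::= j S S]
jjSSv ⇒ jjjSvSv   [S ::= j S v]
jjjSvSv ⇒ jjjjSvvSv   [S ::= j S v]
jjjjSvvSv ⇒ jjjjjSvvvSv   [S ::= j S v]
jjjjjSvvvSv ⇒ jjjjjjSvvvvSv   [S ::= j S v]
jjjjjjSvvvvSv ⇒ jjjjjjvvvvvSv   [S ::= v]
jjjjjjvvvvvSv ⇒ jjjjjjvvvvvjSvv   [S ::= j S v]
jjjjjjvvvvvjSvv ⇒ jjjjjjvvvvvjvvv   [S ::= v]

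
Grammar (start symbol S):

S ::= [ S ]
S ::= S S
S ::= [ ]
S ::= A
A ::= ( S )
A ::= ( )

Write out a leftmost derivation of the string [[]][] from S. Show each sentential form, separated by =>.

S => SS   [S ::= S S]
SS => [S]S   [S ::= [ S ]]
[S]S => [[]]S   [S ::= [ ]]
[[]]S => [[]][]   [S ::= [ ]]

S => SS => [S]S => [[]]S => [[]][]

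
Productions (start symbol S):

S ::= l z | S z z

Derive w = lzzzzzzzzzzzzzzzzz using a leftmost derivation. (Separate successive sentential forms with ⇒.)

S ⇒ Szz   [S ::= S z z]
Szz ⇒ Szzzz   [S ::= S z z]
Szzzz ⇒ Szzzzzz   [S ::= S z z]
Szzzzzz ⇒ Szzzzzzzz   [S ::= S z z]
Szzzzzzzz ⇒ Szzzzzzzzzz   [S ::= S z z]
Szzzzzzzzzz ⇒ Szzzzzzzzzzzz   [S ::= S z z]
Szzzzzzzzzzzz ⇒ Szzzzzzzzzzzzzz   [S ::= S z z]
Szzzzzzzzzzzzzz ⇒ Szzzzzzzzzzzzzzzz   [S ::= S z z]
Szzzzzzzzzzzzzzzz ⇒ lzzzzzzzzzzzzzzzzz   [S ::= l z]

S ⇒ Szz ⇒ Szzzz ⇒ Szzzzzz ⇒ Szzzzzzzz ⇒ Szzzzzzzzzz ⇒ Szzzzzzzzzzzz ⇒ Szzzzzzzzzzzzzz ⇒ Szzzzzzzzzzzzzzzz ⇒ lzzzzzzzzzzzzzzzzz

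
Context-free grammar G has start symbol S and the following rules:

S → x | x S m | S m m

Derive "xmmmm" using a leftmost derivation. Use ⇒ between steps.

S ⇒ Smm ⇒ Smmmm ⇒ xmmmm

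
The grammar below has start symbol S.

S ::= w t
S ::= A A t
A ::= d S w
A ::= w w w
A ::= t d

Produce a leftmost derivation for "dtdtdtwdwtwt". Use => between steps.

S => AAt   [S ::= A A t]
AAt => dSwAt   [A ::= d S w]
dSwAt => dAAtwAt   [S ::= A A t]
dAAtwAt => dtdAtwAt   [A ::= t d]
dtdAtwAt => dtdtdtwAt   [A ::= t d]
dtdtdtwAt => dtdtdtwdSwt   [A ::= d S w]
dtdtdtwdSwt => dtdtdtwdwtwt   [S ::= w t]

S => AAt => dSwAt => dAAtwAt => dtdAtwAt => dtdtdtwAt => dtdtdtwdSwt => dtdtdtwdwtwt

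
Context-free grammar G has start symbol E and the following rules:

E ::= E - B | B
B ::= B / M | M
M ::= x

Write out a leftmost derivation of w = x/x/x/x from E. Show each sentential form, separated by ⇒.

E⇒B⇒B/M⇒B/M/M⇒B/M/M/M⇒M/M/M/M⇒x/M/M/M⇒x/x/M/M⇒x/x/x/M⇒x/x/x/x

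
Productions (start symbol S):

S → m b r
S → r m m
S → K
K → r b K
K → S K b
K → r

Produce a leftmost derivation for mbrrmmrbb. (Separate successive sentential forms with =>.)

S=>K=>SKb=>mbrKb=>mbrSKbb=>mbrrmmKbb=>mbrrmmrbb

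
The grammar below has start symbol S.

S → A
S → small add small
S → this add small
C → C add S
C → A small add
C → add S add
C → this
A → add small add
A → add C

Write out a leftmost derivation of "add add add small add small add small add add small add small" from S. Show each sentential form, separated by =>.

S => A => add C => add C add S => add A small add add S => add add C small add add S => add add A small add small add add S => add add add small add small add small add add S => add add add small add small add small add add small add small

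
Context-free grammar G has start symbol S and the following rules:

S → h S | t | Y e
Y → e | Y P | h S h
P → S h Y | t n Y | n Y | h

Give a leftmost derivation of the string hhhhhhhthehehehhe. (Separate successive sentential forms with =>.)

S => Ye   [S → Y e]
Ye => YPe   [Y → Y P]
YPe => hShPe   [Y → h S h]
hShPe => hYehPe   [S → Y e]
hYehPe => hhShehPe   [Y → h S h]
hhShehPe => hhhShehPe   [S → h S]
hhhShehPe => hhhYehehPe   [S → Y e]
hhhYehehPe => hhhhShehehPe   [Y → h S h]
hhhhShehehPe => hhhhhShehehPe   [S → h S]
hhhhhShehehPe => hhhhhYehehehPe   [S → Y e]
hhhhhYehehehPe => hhhhhhShehehehPe   [Y → h S h]
hhhhhhShehehehPe => hhhhhhhShehehehPe   [S → h S]
hhhhhhhShehehehPe => hhhhhhhthehehehPe   [S → t]
hhhhhhhthehehehPe => hhhhhhhthehehehhe   [P → h]

S => Ye => YPe => hShPe => hYehPe => hhShehPe => hhhShehPe => hhhYehehPe => hhhhShehehPe => hhhhhShehehPe => hhhhhYehehehPe => hhhhhhShehehehPe => hhhhhhhShehehehPe => hhhhhhhthehehehPe => hhhhhhhthehehehhe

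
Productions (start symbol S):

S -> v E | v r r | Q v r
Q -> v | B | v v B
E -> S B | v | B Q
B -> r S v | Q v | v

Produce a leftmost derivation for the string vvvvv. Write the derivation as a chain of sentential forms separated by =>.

S=>vE=>vSB=>vvEB=>vvvB=>vvvQv=>vvvvv

S => vE   [S -> v E]
vE => vSB   [E -> S B]
vSB => vvEB   [S -> v E]
vvEB => vvvB   [E -> v]
vvvB => vvvQv   [B -> Q v]
vvvQv => vvvvv   [Q -> v]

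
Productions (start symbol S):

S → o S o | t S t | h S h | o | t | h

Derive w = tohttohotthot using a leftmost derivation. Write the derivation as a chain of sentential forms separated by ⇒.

S ⇒ tSt   [S → t S t]
tSt ⇒ toSot   [S → o S o]
toSot ⇒ tohShot   [S → h S h]
tohShot ⇒ tohtSthot   [S → t S t]
tohtSthot ⇒ tohttStthot   [S → t S t]
tohttStthot ⇒ tohttoSotthot   [S → o S o]
tohttoSotthot ⇒ tohttohotthot   [S → h]

S ⇒ tSt ⇒ toSot ⇒ tohShot ⇒ tohtSthot ⇒ tohttStthot ⇒ tohttoSotthot ⇒ tohttohotthot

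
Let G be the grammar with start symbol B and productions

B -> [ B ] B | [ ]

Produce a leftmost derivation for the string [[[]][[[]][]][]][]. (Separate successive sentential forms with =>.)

B => [B]B   [B -> [ B ] B]
[B]B => [[B]B]B   [B -> [ B ] B]
[[B]B]B => [[[]]B]B   [B -> [ ]]
[[[]]B]B => [[[]][B]B]B   [B -> [ B ] B]
[[[]][B]B]B => [[[]][[B]B]B]B   [B -> [ B ] B]
[[[]][[B]B]B]B => [[[]][[[]]B]B]B   [B -> [ ]]
[[[]][[[]]B]B]B => [[[]][[[]][]]B]B   [B -> [ ]]
[[[]][[[]][]]B]B => [[[]][[[]][]][]]B   [B -> [ ]]
[[[]][[[]][]][]]B => [[[]][[[]][]][]][]   [B -> [ ]]

B=>[B]B=>[[B]B]B=>[[[]]B]B=>[[[]][B]B]B=>[[[]][[B]B]B]B=>[[[]][[[]]B]B]B=>[[[]][[[]][]]B]B=>[[[]][[[]][]][]]B=>[[[]][[[]][]][]][]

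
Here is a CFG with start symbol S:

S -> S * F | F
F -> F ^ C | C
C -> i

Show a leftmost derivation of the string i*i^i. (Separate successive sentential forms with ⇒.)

S ⇒ S*F   [S -> S * F]
S*F ⇒ F*F   [S -> F]
F*F ⇒ C*F   [F -> C]
C*F ⇒ i*F   [C -> i]
i*F ⇒ i*F^C   [F -> F ^ C]
i*F^C ⇒ i*C^C   [F -> C]
i*C^C ⇒ i*i^C   [C -> i]
i*i^C ⇒ i*i^i   [C -> i]

S⇒S*F⇒F*F⇒C*F⇒i*F⇒i*F^C⇒i*C^C⇒i*i^C⇒i*i^i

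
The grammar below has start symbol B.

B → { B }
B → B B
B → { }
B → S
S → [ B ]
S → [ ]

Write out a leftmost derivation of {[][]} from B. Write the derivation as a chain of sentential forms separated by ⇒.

B ⇒ {B}   [B → { B }]
{B} ⇒ {BB}   [B → B B]
{BB} ⇒ {SB}   [B → S]
{SB} ⇒ {[]B}   [S → [ ]]
{[]B} ⇒ {[]S}   [B → S]
{[]S} ⇒ {[][]}   [S → [ ]]

B⇒{B}⇒{BB}⇒{SB}⇒{[]B}⇒{[]S}⇒{[][]}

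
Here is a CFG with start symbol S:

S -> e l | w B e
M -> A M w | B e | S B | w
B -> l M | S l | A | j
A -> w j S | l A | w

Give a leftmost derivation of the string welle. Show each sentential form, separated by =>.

S => wBe => wSle => welle

S => wBe   [S -> w B e]
wBe => wSle   [B -> S l]
wSle => welle   [S -> e l]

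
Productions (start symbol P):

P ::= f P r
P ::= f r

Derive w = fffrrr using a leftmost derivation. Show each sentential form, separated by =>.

P => fPr => ffPrr => fffrrr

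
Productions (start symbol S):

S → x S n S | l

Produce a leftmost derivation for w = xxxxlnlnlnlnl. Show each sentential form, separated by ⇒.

S ⇒ xSnS ⇒ xxSnSnS ⇒ xxxSnSnSnS ⇒ xxxxSnSnSnSnS ⇒ xxxxlnSnSnSnS ⇒ xxxxlnlnSnSnS ⇒ xxxxlnlnlnSnS ⇒ xxxxlnlnlnlnS ⇒ xxxxlnlnlnlnl

S ⇒ xSnS   [S → x S n S]
xSnS ⇒ xxSnSnS   [S → x S n S]
xxSnSnS ⇒ xxxSnSnSnS   [S → x S n S]
xxxSnSnSnS ⇒ xxxxSnSnSnSnS   [S → x S n S]
xxxxSnSnSnSnS ⇒ xxxxlnSnSnSnS   [S → l]
xxxxlnSnSnSnS ⇒ xxxxlnlnSnSnS   [S → l]
xxxxlnlnSnSnS ⇒ xxxxlnlnlnSnS   [S → l]
xxxxlnlnlnSnS ⇒ xxxxlnlnlnlnS   [S → l]
xxxxlnlnlnlnS ⇒ xxxxlnlnlnlnl   [S → l]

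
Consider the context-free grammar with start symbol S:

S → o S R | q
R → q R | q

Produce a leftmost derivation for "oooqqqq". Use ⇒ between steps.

S ⇒ oSR   [S → o S R]
oSR ⇒ ooSRR   [S → o S R]
ooSRR ⇒ oooSRRR   [S → o S R]
oooSRRR ⇒ oooqRRR   [S → q]
oooqRRR ⇒ oooqqRR   [R → q]
oooqqRR ⇒ oooqqqR   [R → q]
oooqqqR ⇒ oooqqqq   [R → q]

S ⇒ oSR ⇒ ooSRR ⇒ oooSRRR ⇒ oooqRRR ⇒ oooqqRR ⇒ oooqqqR ⇒ oooqqqq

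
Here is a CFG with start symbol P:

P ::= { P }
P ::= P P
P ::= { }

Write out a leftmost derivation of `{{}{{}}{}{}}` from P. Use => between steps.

P => {P} => {PP} => {PPP} => {{}PP} => {{}PPP} => {{}{P}PP} => {{}{{}}PP} => {{}{{}}{}P} => {{}{{}}{}{}}

P => {P}   [P ::= { P }]
{P} => {PP}   [P ::= P P]
{PP} => {PPP}   [P ::= P P]
{PPP} => {{}PP}   [P ::= { }]
{{}PP} => {{}PPP}   [P ::= P P]
{{}PPP} => {{}{P}PP}   [P ::= { P }]
{{}{P}PP} => {{}{{}}PP}   [P ::= { }]
{{}{{}}PP} => {{}{{}}{}P}   [P ::= { }]
{{}{{}}{}P} => {{}{{}}{}{}}   [P ::= { }]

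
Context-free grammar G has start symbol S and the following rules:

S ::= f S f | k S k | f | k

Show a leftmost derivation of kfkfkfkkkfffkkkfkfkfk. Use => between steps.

S => kSk   [S ::= k S k]
kSk => kfSfk   [S ::= f S f]
kfSfk => kfkSkfk   [S ::= k S k]
kfkSkfk => kfkfSfkfk   [S ::= f S f]
kfkfSfkfk => kfkfkSkfkfk   [S ::= k S k]
kfkfkSkfkfk => kfkfkfSfkfkfk   [S ::= f S f]
kfkfkfSfkfkfk => kfkfkfkSkfkfkfk   [S ::= k S k]
kfkfkfkSkfkfkfk => kfkfkfkkSkkfkfkfk   [S ::= k S k]
kfkfkfkkSkkfkfkfk => kfkfkfkkkSkkkfkfkfk   [S ::= k S k]
kfkfkfkkkSkkkfkfkfk => kfkfkfkkkfSfkkkfkfkfk   [S ::= f S f]
kfkfkfkkkfSfkkkfkfkfk => kfkfkfkkkfffkkkfkfkfk   [S ::= f]

S=>kSk=>kfSfk=>kfkSkfk=>kfkfSfkfk=>kfkfkSkfkfk=>kfkfkfSfkfkfk=>kfkfkfkSkfkfkfk=>kfkfkfkkSkkfkfkfk=>kfkfkfkkkSkkkfkfkfk=>kfkfkfkkkfSfkkkfkfkfk=>kfkfkfkkkfffkkkfkfkfk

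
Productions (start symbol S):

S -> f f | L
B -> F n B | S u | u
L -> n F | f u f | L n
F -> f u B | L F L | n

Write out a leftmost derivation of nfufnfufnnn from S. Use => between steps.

S => L => Ln => Lnn => Lnnn => nFnnn => nLFLnnn => nfufFLnnn => nfufnLnnn => nfufnfufnnn

S => L   [S -> L]
L => Ln   [L -> L n]
Ln => Lnn   [L -> L n]
Lnn => Lnnn   [L -> L n]
Lnnn => nFnnn   [L -> n F]
nFnnn => nLFLnnn   [F -> L F L]
nLFLnnn => nfufFLnnn   [L -> f u f]
nfufFLnnn => nfufnLnnn   [F -> n]
nfufnLnnn => nfufnfufnnn   [L -> f u f]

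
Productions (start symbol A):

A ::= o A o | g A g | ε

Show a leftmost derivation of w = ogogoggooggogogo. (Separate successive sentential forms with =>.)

A => oAo => ogAgo => ogoAogo => ogogAgogo => ogogoAogogo => ogogogAgogogo => ogogoggAggogogo => ogogoggoAoggogogo => ogogoggooggogogo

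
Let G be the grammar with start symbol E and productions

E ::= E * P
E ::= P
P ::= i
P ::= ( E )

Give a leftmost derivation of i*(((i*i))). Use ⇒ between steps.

E ⇒ E*P ⇒ P*P ⇒ i*P ⇒ i*(E) ⇒ i*(P) ⇒ i*((E)) ⇒ i*((P)) ⇒ i*(((E))) ⇒ i*(((E*P))) ⇒ i*(((P*P))) ⇒ i*(((i*P))) ⇒ i*(((i*i)))

E ⇒ E*P   [E ::= E * P]
E*P ⇒ P*P   [E ::= P]
P*P ⇒ i*P   [P ::= i]
i*P ⇒ i*(E)   [P ::= ( E )]
i*(E) ⇒ i*(P)   [E ::= P]
i*(P) ⇒ i*((E))   [P ::= ( E )]
i*((E)) ⇒ i*((P))   [E ::= P]
i*((P)) ⇒ i*(((E)))   [P ::= ( E )]
i*(((E))) ⇒ i*(((E*P)))   [E ::= E * P]
i*(((E*P))) ⇒ i*(((P*P)))   [E ::= P]
i*(((P*P))) ⇒ i*(((i*P)))   [P ::= i]
i*(((i*P))) ⇒ i*(((i*i)))   [P ::= i]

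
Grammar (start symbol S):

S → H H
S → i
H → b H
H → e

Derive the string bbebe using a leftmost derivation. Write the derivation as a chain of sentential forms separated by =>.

S => HH   [S → H H]
HH => bHH   [H → b H]
bHH => bbHH   [H → b H]
bbHH => bbeH   [H → e]
bbeH => bbebH   [H → b H]
bbebH => bbebe   [H → e]

S => HH => bHH => bbHH => bbeH => bbebH => bbebe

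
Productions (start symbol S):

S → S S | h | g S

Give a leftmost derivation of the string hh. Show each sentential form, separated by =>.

S => SS   [S → S S]
SS => hS   [S → h]
hS => hh   [S → h]

S => SS => hS => hh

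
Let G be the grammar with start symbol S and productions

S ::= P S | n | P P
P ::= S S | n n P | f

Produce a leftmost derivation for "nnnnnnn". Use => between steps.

S => PS => SSS => PSSS => nnPSSS => nnSSSSS => nnnSSSS => nnnnSSS => nnnnnSS => nnnnnnS => nnnnnnn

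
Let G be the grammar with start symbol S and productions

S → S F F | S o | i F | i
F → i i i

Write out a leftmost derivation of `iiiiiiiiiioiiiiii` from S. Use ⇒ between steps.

S⇒SFF⇒SoFF⇒SFFoFF⇒iFFFoFF⇒iiiiFFoFF⇒iiiiiiiFoFF⇒iiiiiiiiiioFF⇒iiiiiiiiiioiiiF⇒iiiiiiiiiioiiiiii

S ⇒ SFF   [S → S F F]
SFF ⇒ SoFF   [S → S o]
SoFF ⇒ SFFoFF   [S → S F F]
SFFoFF ⇒ iFFFoFF   [S → i F]
iFFFoFF ⇒ iiiiFFoFF   [F → i i i]
iiiiFFoFF ⇒ iiiiiiiFoFF   [F → i i i]
iiiiiiiFoFF ⇒ iiiiiiiiiioFF   [F → i i i]
iiiiiiiiiioFF ⇒ iiiiiiiiiioiiiF   [F → i i i]
iiiiiiiiiioiiiF ⇒ iiiiiiiiiioiiiiii   [F → i i i]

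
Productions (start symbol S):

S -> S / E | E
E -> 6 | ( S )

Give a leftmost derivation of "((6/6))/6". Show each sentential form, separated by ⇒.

S ⇒ S/E ⇒ E/E ⇒ (S)/E ⇒ (E)/E ⇒ ((S))/E ⇒ ((S/E))/E ⇒ ((E/E))/E ⇒ ((6/E))/E ⇒ ((6/6))/E ⇒ ((6/6))/6

S ⇒ S/E   [S -> S / E]
S/E ⇒ E/E   [S -> E]
E/E ⇒ (S)/E   [E -> ( S )]
(S)/E ⇒ (E)/E   [S -> E]
(E)/E ⇒ ((S))/E   [E -> ( S )]
((S))/E ⇒ ((S/E))/E   [S -> S / E]
((S/E))/E ⇒ ((E/E))/E   [S -> E]
((E/E))/E ⇒ ((6/E))/E   [E -> 6]
((6/E))/E ⇒ ((6/6))/E   [E -> 6]
((6/6))/E ⇒ ((6/6))/6   [E -> 6]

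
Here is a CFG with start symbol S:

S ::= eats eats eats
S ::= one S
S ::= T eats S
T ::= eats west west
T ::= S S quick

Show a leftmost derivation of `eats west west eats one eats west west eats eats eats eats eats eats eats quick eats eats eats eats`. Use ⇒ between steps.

S ⇒ T eats S ⇒ eats west west eats S ⇒ eats west west eats one S ⇒ eats west west eats one T eats S ⇒ eats west west eats one S S quick eats S ⇒ eats west west eats one T eats S S quick eats S ⇒ eats west west eats one eats west west eats S S quick eats S ⇒ eats west west eats one eats west west eats eats eats eats S quick eats S ⇒ eats west west eats one eats west west eats eats eats eats eats eats eats quick eats S ⇒ eats west west eats one eats west west eats eats eats eats eats eats eats quick eats eats eats eats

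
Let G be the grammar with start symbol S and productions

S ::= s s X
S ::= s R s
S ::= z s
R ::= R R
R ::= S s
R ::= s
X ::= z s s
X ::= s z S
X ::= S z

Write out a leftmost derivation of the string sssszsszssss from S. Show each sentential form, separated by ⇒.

S ⇒ sRs ⇒ sSss ⇒ sssXss ⇒ sssszSss ⇒ sssszssXss ⇒ sssszsszssss

S ⇒ sRs   [S ::= s R s]
sRs ⇒ sSss   [R ::= S s]
sSss ⇒ sssXss   [S ::= s s X]
sssXss ⇒ sssszSss   [X ::= s z S]
sssszSss ⇒ sssszssXss   [S ::= s s X]
sssszssXss ⇒ sssszsszssss   [X ::= z s s]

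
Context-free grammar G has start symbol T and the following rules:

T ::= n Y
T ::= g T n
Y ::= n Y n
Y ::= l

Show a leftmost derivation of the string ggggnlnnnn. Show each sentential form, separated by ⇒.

T⇒gTn⇒ggTnn⇒gggTnnn⇒ggggTnnnn⇒ggggnYnnnn⇒ggggnlnnnn

T ⇒ gTn   [T ::= g T n]
gTn ⇒ ggTnn   [T ::= g T n]
ggTnn ⇒ gggTnnn   [T ::= g T n]
gggTnnn ⇒ ggggTnnnn   [T ::= g T n]
ggggTnnnn ⇒ ggggnYnnnn   [T ::= n Y]
ggggnYnnnn ⇒ ggggnlnnnn   [Y ::= l]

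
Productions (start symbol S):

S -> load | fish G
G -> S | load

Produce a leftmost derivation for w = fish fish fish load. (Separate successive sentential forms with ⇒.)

S ⇒ fish G ⇒ fish S ⇒ fish fish G ⇒ fish fish S ⇒ fish fish fish G ⇒ fish fish fish load

S ⇒ fish G   [S -> fish G]
fish G ⇒ fish S   [G -> S]
fish S ⇒ fish fish G   [S -> fish G]
fish fish G ⇒ fish fish S   [G -> S]
fish fish S ⇒ fish fish fish G   [S -> fish G]
fish fish fish G ⇒ fish fish fish load   [G -> load]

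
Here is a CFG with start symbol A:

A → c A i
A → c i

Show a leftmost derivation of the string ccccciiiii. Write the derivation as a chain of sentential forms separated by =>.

A=>cAi=>ccAii=>cccAiii=>ccccAiiii=>ccccciiiii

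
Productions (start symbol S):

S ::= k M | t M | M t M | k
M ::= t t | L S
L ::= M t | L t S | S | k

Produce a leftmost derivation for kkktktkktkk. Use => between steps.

S => kM => kLS => kLtSS => kStSS => kkMtSS => kkLStSS => kkLtSStSS => kkLtStSStSS => kkktStSStSS => kkktktSStSS => kkktktkStSS => kkktktkktSS => kkktktkktkS => kkktktkktkk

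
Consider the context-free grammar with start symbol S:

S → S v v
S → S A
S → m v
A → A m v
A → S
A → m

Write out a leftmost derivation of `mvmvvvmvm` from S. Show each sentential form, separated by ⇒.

S ⇒ SA ⇒ SAA ⇒ mvAA ⇒ mvAmvA ⇒ mvSmvA ⇒ mvSvvmvA ⇒ mvmvvvmvA ⇒ mvmvvvmvm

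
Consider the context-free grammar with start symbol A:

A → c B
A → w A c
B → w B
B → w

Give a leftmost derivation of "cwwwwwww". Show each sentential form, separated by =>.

A => cB   [A → c B]
cB => cwB   [B → w B]
cwB => cwwB   [B → w B]
cwwB => cwwwB   [B → w B]
cwwwB => cwwwwB   [B → w B]
cwwwwB => cwwwwwB   [B → w B]
cwwwwwB => cwwwwwwB   [B → w B]
cwwwwwwB => cwwwwwww   [B → w]

A => cB => cwB => cwwB => cwwwB => cwwwwB => cwwwwwB => cwwwwwwB => cwwwwwww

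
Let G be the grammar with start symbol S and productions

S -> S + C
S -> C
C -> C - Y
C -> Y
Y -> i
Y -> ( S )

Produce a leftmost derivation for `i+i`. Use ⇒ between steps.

S ⇒ S+C ⇒ C+C ⇒ Y+C ⇒ i+C ⇒ i+Y ⇒ i+i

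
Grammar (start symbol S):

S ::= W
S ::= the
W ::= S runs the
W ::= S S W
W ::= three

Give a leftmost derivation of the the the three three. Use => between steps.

S => W => S S W => the S W => the W W => the S S W W => the the S W W => the the the W W => the the the three W => the the the three three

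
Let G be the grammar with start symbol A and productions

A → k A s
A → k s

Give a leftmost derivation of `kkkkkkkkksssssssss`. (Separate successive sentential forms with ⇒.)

A ⇒ kAs   [A → k A s]
kAs ⇒ kkAss   [A → k A s]
kkAss ⇒ kkkAsss   [A → k A s]
kkkAsss ⇒ kkkkAssss   [A → k A s]
kkkkAssss ⇒ kkkkkAsssss   [A → k A s]
kkkkkAsssss ⇒ kkkkkkAssssss   [A → k A s]
kkkkkkAssssss ⇒ kkkkkkkAsssssss   [A → k A s]
kkkkkkkAsssssss ⇒ kkkkkkkkAssssssss   [A → k A s]
kkkkkkkkAssssssss ⇒ kkkkkkkkksssssssss   [A → k s]

A ⇒ kAs ⇒ kkAss ⇒ kkkAsss ⇒ kkkkAssss ⇒ kkkkkAsssss ⇒ kkkkkkAssssss ⇒ kkkkkkkAsssssss ⇒ kkkkkkkkAssssssss ⇒ kkkkkkkkksssssssss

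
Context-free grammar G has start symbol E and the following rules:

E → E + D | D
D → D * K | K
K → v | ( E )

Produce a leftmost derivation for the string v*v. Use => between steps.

E => D => D*K => K*K => v*K => v*v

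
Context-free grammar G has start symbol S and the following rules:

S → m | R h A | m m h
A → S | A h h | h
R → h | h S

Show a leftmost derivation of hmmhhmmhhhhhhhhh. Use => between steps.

S => RhA   [S → R h A]
RhA => hShA   [R → h S]
hShA => hmmhhA   [S → m m h]
hmmhhA => hmmhhAhh   [A → A h h]
hmmhhAhh => hmmhhAhhhh   [A → A h h]
hmmhhAhhhh => hmmhhAhhhhhh   [A → A h h]
hmmhhAhhhhhh => hmmhhAhhhhhhhh   [A → A h h]
hmmhhAhhhhhhhh => hmmhhShhhhhhhh   [A → S]
hmmhhShhhhhhhh => hmmhhmmhhhhhhhhh   [S → m m h]

S=>RhA=>hShA=>hmmhhA=>hmmhhAhh=>hmmhhAhhhh=>hmmhhAhhhhhh=>hmmhhAhhhhhhhh=>hmmhhShhhhhhhh=>hmmhhmmhhhhhhhhh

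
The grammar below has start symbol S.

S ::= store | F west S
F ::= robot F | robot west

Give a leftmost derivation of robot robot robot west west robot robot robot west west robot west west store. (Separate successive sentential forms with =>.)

S => F west S => robot F west S => robot robot F west S => robot robot robot west west S => robot robot robot west west F west S => robot robot robot west west robot F west S => robot robot robot west west robot robot F west S => robot robot robot west west robot robot robot west west S => robot robot robot west west robot robot robot west west F west S => robot robot robot west west robot robot robot west west robot west west S => robot robot robot west west robot robot robot west west robot west west store

S => F west S   [S ::= F west S]
F west S => robot F west S   [F ::= robot F]
robot F west S => robot robot F west S   [F ::= robot F]
robot robot F west S => robot robot robot west west S   [F ::= robot west]
robot robot robot west west S => robot robot robot west west F west S   [S ::= F west S]
robot robot robot west west F west S => robot robot robot west west robot F west S   [F ::= robot F]
robot robot robot west west robot F west S => robot robot robot west west robot robot F west S   [F ::= robot F]
robot robot robot west west robot robot F west S => robot robot robot west west robot robot robot west west S   [F ::= robot west]
robot robot robot west west robot robot robot west west S => robot robot robot west west robot robot robot west west F west S   [S ::= F west S]
robot robot robot west west robot robot robot west west F west S => robot robot robot west west robot robot robot west west robot west west S   [F ::= robot west]
robot robot robot west west robot robot robot west west robot west west S => robot robot robot west west robot robot robot west west robot west west store   [S ::= store]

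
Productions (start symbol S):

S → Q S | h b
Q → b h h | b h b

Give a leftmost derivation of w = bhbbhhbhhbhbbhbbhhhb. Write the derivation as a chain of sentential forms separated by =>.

S => QS => bhbS => bhbQS => bhbbhhS => bhbbhhQS => bhbbhhbhhS => bhbbhhbhhQS => bhbbhhbhhbhbS => bhbbhhbhhbhbQS => bhbbhhbhhbhbbhbS => bhbbhhbhhbhbbhbQS => bhbbhhbhhbhbbhbbhhS => bhbbhhbhhbhbbhbbhhhb

S => QS   [S → Q S]
QS => bhbS   [Q → b h b]
bhbS => bhbQS   [S → Q S]
bhbQS => bhbbhhS   [Q → b h h]
bhbbhhS => bhbbhhQS   [S → Q S]
bhbbhhQS => bhbbhhbhhS   [Q → b h h]
bhbbhhbhhS => bhbbhhbhhQS   [S → Q S]
bhbbhhbhhQS => bhbbhhbhhbhbS   [Q → b h b]
bhbbhhbhhbhbS => bhbbhhbhhbhbQS   [S → Q S]
bhbbhhbhhbhbQS => bhbbhhbhhbhbbhbS   [Q → b h b]
bhbbhhbhhbhbbhbS => bhbbhhbhhbhbbhbQS   [S → Q S]
bhbbhhbhhbhbbhbQS => bhbbhhbhhbhbbhbbhhS   [Q → b h h]
bhbbhhbhhbhbbhbbhhS => bhbbhhbhhbhbbhbbhhhb   [S → h b]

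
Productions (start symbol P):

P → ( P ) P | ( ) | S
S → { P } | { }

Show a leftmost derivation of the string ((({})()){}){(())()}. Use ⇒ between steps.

P ⇒ (P)P ⇒ ((P)P)P ⇒ (((P)P)P)P ⇒ (((S)P)P)P ⇒ ((({})P)P)P ⇒ ((({})())P)P ⇒ ((({})())S)P ⇒ ((({})()){})P ⇒ ((({})()){})S ⇒ ((({})()){}){P} ⇒ ((({})()){}){(P)P} ⇒ ((({})()){}){(())P} ⇒ ((({})()){}){(())()}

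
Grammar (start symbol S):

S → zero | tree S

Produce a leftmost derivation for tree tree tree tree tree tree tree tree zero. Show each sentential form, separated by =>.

S => tree S   [S → tree S]
tree S => tree tree S   [S → tree S]
tree tree S => tree tree tree S   [S → tree S]
tree tree tree S => tree tree tree tree S   [S → tree S]
tree tree tree tree S => tree tree tree tree tree S   [S → tree S]
tree tree tree tree tree S => tree tree tree tree tree tree S   [S → tree S]
tree tree tree tree tree tree S => tree tree tree tree tree tree tree S   [S → tree S]
tree tree tree tree tree tree tree S => tree tree tree tree tree tree tree tree S   [S → tree S]
tree tree tree tree tree tree tree tree S => tree tree tree tree tree tree tree tree zero   [S → zero]

S => tree S => tree tree S => tree tree tree S => tree tree tree tree S => tree tree tree tree tree S => tree tree tree tree tree tree S => tree tree tree tree tree tree tree S => tree tree tree tree tree tree tree tree S => tree tree tree tree tree tree tree tree zero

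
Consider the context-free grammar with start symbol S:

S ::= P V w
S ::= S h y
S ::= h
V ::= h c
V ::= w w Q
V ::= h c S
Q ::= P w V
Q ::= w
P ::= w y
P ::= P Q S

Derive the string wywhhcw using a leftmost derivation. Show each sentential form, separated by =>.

S => PVw => PQSVw => wyQSVw => wywSVw => wywhVw => wywhhcw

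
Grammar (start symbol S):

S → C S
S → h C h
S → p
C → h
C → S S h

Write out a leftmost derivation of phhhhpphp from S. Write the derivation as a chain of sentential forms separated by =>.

S => CS => SShS => pShS => phChhS => phhhhS => phhhhCS => phhhhSShS => phhhhpShS => phhhhpphS => phhhhpphp

S => CS   [S → C S]
CS => SShS   [C → S S h]
SShS => pShS   [S → p]
pShS => phChhS   [S → h C h]
phChhS => phhhhS   [C → h]
phhhhS => phhhhCS   [S → C S]
phhhhCS => phhhhSShS   [C → S S h]
phhhhSShS => phhhhpShS   [S → p]
phhhhpShS => phhhhpphS   [S → p]
phhhhpphS => phhhhpphp   [S → p]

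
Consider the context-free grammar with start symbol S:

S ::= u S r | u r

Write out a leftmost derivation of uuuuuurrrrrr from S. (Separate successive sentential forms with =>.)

S => uSr   [S ::= u S r]
uSr => uuSrr   [S ::= u S r]
uuSrr => uuuSrrr   [S ::= u S r]
uuuSrrr => uuuuSrrrr   [S ::= u S r]
uuuuSrrrr => uuuuuSrrrrr   [S ::= u S r]
uuuuuSrrrrr => uuuuuurrrrrr   [S ::= u r]

S=>uSr=>uuSrr=>uuuSrrr=>uuuuSrrrr=>uuuuuSrrrrr=>uuuuuurrrrrr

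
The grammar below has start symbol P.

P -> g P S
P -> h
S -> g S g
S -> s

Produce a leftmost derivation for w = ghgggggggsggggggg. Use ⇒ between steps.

P ⇒ gPS ⇒ ghS ⇒ ghgSg ⇒ ghggSgg ⇒ ghgggSggg ⇒ ghggggSgggg ⇒ ghgggggSggggg ⇒ ghggggggSgggggg ⇒ ghgggggggSggggggg ⇒ ghgggggggsggggggg

P ⇒ gPS   [P -> g P S]
gPS ⇒ ghS   [P -> h]
ghS ⇒ ghgSg   [S -> g S g]
ghgSg ⇒ ghggSgg   [S -> g S g]
ghggSgg ⇒ ghgggSggg   [S -> g S g]
ghgggSggg ⇒ ghggggSgggg   [S -> g S g]
ghggggSgggg ⇒ ghgggggSggggg   [S -> g S g]
ghgggggSggggg ⇒ ghggggggSgggggg   [S -> g S g]
ghggggggSgggggg ⇒ ghgggggggSggggggg   [S -> g S g]
ghgggggggSggggggg ⇒ ghgggggggsggggggg   [S -> s]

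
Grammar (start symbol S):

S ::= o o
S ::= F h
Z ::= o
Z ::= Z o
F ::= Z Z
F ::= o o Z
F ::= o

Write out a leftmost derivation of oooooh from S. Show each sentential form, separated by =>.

S=>Fh=>ZZh=>ZoZh=>ooZh=>ooZoh=>ooZooh=>oooooh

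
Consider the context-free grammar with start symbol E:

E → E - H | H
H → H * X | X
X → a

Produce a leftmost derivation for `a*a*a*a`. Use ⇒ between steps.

E⇒H⇒H*X⇒H*X*X⇒H*X*X*X⇒X*X*X*X⇒a*X*X*X⇒a*a*X*X⇒a*a*a*X⇒a*a*a*a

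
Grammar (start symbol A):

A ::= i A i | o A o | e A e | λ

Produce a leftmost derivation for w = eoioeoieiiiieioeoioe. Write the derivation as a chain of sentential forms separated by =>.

A => eAe   [A ::= e A e]
eAe => eoAoe   [A ::= o A o]
eoAoe => eoiAioe   [A ::= i A i]
eoiAioe => eoioAoioe   [A ::= o A o]
eoioAoioe => eoioeAeoioe   [A ::= e A e]
eoioeAeoioe => eoioeoAoeoioe   [A ::= o A o]
eoioeoAoeoioe => eoioeoiAioeoioe   [A ::= i A i]
eoioeoiAioeoioe => eoioeoieAeioeoioe   [A ::= e A e]
eoioeoieAeioeoioe => eoioeoieiAieioeoioe   [A ::= i A i]
eoioeoieiAieioeoioe => eoioeoieiiAiieioeoioe   [A ::= i A i]
eoioeoieiiAiieioeoioe => eoioeoieiiiieioeoioe   [A ::= λ]

A => eAe => eoAoe => eoiAioe => eoioAoioe => eoioeAeoioe => eoioeoAoeoioe => eoioeoiAioeoioe => eoioeoieAeioeoioe => eoioeoieiAieioeoioe => eoioeoieiiAiieioeoioe => eoioeoieiiiieioeoioe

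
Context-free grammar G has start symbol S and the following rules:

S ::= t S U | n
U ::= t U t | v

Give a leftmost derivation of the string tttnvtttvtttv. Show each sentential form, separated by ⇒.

S ⇒ tSU ⇒ ttSUU ⇒ tttSUUU ⇒ tttnUUU ⇒ tttnvUU ⇒ tttnvtUtU ⇒ tttnvttUttU ⇒ tttnvtttUtttU ⇒ tttnvtttvtttU ⇒ tttnvtttvtttv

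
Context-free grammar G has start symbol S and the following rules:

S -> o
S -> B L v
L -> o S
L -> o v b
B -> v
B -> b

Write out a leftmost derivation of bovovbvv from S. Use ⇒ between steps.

S ⇒ BLv   [S -> B L v]
BLv ⇒ bLv   [B -> b]
bLv ⇒ boSv   [L -> o S]
boSv ⇒ boBLvv   [S -> B L v]
boBLvv ⇒ bovLvv   [B -> v]
bovLvv ⇒ bovovbvv   [L -> o v b]

S⇒BLv⇒bLv⇒boSv⇒boBLvv⇒bovLvv⇒bovovbvv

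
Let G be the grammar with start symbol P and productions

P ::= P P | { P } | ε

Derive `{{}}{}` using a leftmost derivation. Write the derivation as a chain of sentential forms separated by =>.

P => PP => {P}P => {{P}}P => {{}}P => {{}}PP => {{}}{P}P => {{}}{}P => {{}}{}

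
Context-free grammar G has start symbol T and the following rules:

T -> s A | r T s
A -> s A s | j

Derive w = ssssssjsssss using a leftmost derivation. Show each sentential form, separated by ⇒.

T ⇒ sA ⇒ ssAs ⇒ sssAss ⇒ ssssAsss ⇒ sssssAssss ⇒ ssssssAsssss ⇒ ssssssjsssss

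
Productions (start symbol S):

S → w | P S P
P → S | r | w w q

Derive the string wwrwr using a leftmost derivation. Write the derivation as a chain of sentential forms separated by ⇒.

S ⇒ PSP ⇒ SSP ⇒ PSPSP ⇒ SSPSP ⇒ wSPSP ⇒ wwPSP ⇒ wwrSP ⇒ wwrwP ⇒ wwrwr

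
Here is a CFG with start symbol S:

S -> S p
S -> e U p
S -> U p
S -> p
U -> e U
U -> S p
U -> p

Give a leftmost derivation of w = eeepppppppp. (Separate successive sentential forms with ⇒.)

S ⇒ eUp ⇒ eeUp ⇒ eeSpp ⇒ eeUppp ⇒ eeSpppp ⇒ eeeUppppp ⇒ eeeSpppppp ⇒ eeeSppppppp ⇒ eeepppppppp

S ⇒ eUp   [S -> e U p]
eUp ⇒ eeUp   [U -> e U]
eeUp ⇒ eeSpp   [U -> S p]
eeSpp ⇒ eeUppp   [S -> U p]
eeUppp ⇒ eeSpppp   [U -> S p]
eeSpppp ⇒ eeeUppppp   [S -> e U p]
eeeUppppp ⇒ eeeSpppppp   [U -> S p]
eeeSpppppp ⇒ eeeSppppppp   [S -> S p]
eeeSppppppp ⇒ eeepppppppp   [S -> p]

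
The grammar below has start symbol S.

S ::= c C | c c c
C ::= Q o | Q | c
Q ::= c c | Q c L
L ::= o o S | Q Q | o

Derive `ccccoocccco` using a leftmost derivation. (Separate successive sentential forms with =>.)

S => cC   [S ::= c C]
cC => cQ   [C ::= Q]
cQ => cQcL   [Q ::= Q c L]
cQcL => cQcLcL   [Q ::= Q c L]
cQcLcL => ccccLcL   [Q ::= c c]
ccccLcL => ccccooScL   [L ::= o o S]
ccccooScL => ccccooccccL   [S ::= c c c]
ccccooccccL => ccccoocccco   [L ::= o]

S => cC => cQ => cQcL => cQcLcL => ccccLcL => ccccooScL => ccccooccccL => ccccoocccco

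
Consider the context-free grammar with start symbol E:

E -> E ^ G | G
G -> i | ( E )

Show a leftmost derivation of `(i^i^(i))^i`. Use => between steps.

E=>E^G=>G^G=>(E)^G=>(E^G)^G=>(E^G^G)^G=>(G^G^G)^G=>(i^G^G)^G=>(i^i^G)^G=>(i^i^(E))^G=>(i^i^(G))^G=>(i^i^(i))^G=>(i^i^(i))^i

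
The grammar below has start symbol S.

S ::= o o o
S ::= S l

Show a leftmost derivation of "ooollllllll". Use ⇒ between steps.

S ⇒ Sl ⇒ Sll ⇒ Slll ⇒ Sllll ⇒ Slllll ⇒ Sllllll ⇒ Slllllll ⇒ Sllllllll ⇒ ooollllllll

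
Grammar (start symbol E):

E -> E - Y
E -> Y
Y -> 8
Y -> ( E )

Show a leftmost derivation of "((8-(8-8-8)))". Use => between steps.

E => Y => (E) => (Y) => ((E)) => ((E-Y)) => ((Y-Y)) => ((8-Y)) => ((8-(E))) => ((8-(E-Y))) => ((8-(E-Y-Y))) => ((8-(Y-Y-Y))) => ((8-(8-Y-Y))) => ((8-(8-8-Y))) => ((8-(8-8-8)))

E => Y   [E -> Y]
Y => (E)   [Y -> ( E )]
(E) => (Y)   [E -> Y]
(Y) => ((E))   [Y -> ( E )]
((E)) => ((E-Y))   [E -> E - Y]
((E-Y)) => ((Y-Y))   [E -> Y]
((Y-Y)) => ((8-Y))   [Y -> 8]
((8-Y)) => ((8-(E)))   [Y -> ( E )]
((8-(E))) => ((8-(E-Y)))   [E -> E - Y]
((8-(E-Y))) => ((8-(E-Y-Y)))   [E -> E - Y]
((8-(E-Y-Y))) => ((8-(Y-Y-Y)))   [E -> Y]
((8-(Y-Y-Y))) => ((8-(8-Y-Y)))   [Y -> 8]
((8-(8-Y-Y))) => ((8-(8-8-Y)))   [Y -> 8]
((8-(8-8-Y))) => ((8-(8-8-8)))   [Y -> 8]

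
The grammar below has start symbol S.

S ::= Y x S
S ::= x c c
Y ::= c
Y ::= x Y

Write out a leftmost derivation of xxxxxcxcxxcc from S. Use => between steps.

S => YxS => xYxS => xxYxS => xxxYxS => xxxxYxS => xxxxxYxS => xxxxxcxS => xxxxxcxYxS => xxxxxcxcxS => xxxxxcxcxxcc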